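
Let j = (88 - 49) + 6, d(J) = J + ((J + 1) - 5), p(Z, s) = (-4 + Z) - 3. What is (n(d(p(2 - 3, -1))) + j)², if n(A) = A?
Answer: 625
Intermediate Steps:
p(Z, s) = -7 + Z
d(J) = -4 + 2*J (d(J) = J + ((1 + J) - 5) = J + (-4 + J) = -4 + 2*J)
j = 45 (j = 39 + 6 = 45)
(n(d(p(2 - 3, -1))) + j)² = ((-4 + 2*(-7 + (2 - 3))) + 45)² = ((-4 + 2*(-7 - 1)) + 45)² = ((-4 + 2*(-8)) + 45)² = ((-4 - 16) + 45)² = (-20 + 45)² = 25² = 625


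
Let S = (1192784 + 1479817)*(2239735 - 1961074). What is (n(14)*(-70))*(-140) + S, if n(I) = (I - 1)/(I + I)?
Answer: 744749671811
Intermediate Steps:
n(I) = (-1 + I)/(2*I) (n(I) = (-1 + I)/((2*I)) = (-1 + I)*(1/(2*I)) = (-1 + I)/(2*I))
S = 744749667261 (S = 2672601*278661 = 744749667261)
(n(14)*(-70))*(-140) + S = (((1/2)*(-1 + 14)/14)*(-70))*(-140) + 744749667261 = (((1/2)*(1/14)*13)*(-70))*(-140) + 744749667261 = ((13/28)*(-70))*(-140) + 744749667261 = -65/2*(-140) + 744749667261 = 4550 + 744749667261 = 744749671811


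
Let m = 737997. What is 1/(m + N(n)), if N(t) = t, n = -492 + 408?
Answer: 1/737913 ≈ 1.3552e-6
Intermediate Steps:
n = -84
1/(m + N(n)) = 1/(737997 - 84) = 1/737913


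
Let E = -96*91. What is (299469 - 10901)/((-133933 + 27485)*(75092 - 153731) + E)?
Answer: 36071/1046369442 ≈ 3.4473e-5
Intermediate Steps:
E = -8736
(299469 - 10901)/((-133933 + 27485)*(75092 - 153731) + E) = (299469 - 10901)/((-133933 + 27485)*(75092 - 153731) - 8736) = 288568/(-106448*(-78639) - 8736) = 288568/(8370964272 - 8736) = 288568/8370955536 = 288568*(1/8370955536) = 36071/1046369442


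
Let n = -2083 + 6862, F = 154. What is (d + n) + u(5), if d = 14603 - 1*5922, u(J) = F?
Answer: 13614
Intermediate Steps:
u(J) = 154
d = 8681 (d = 14603 - 5922 = 8681)
n = 4779
(d + n) + u(5) = (8681 + 4779) + 154 = 13460 + 154 = 13614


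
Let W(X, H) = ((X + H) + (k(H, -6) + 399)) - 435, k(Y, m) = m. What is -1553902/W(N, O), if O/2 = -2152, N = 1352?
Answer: 776951/1497 ≈ 519.00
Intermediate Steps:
O = -4304 (O = 2*(-2152) = -4304)
W(X, H) = -42 + H + X (W(X, H) = ((X + H) + (-6 + 399)) - 435 = ((H + X) + 393) - 435 = (393 + H + X) - 435 = -42 + H + X)
-1553902/W(N, O) = -1553902/(-42 - 4304 + 1352) = -1553902/(-2994) = -1553902*(-1/2994) = 776951/1497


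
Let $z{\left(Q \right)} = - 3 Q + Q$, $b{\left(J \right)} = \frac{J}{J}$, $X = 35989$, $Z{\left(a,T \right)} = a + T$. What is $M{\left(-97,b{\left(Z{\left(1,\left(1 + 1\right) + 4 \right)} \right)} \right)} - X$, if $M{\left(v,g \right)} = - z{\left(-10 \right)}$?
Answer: $-36009$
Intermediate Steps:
$Z{\left(a,T \right)} = T + a$
$b{\left(J \right)} = 1$
$z{\left(Q \right)} = - 2 Q$
$M{\left(v,g \right)} = -20$ ($M{\left(v,g \right)} = - \left(-2\right) \left(-10\right) = \left(-1\right) 20 = -20$)
$M{\left(-97,b{\left(Z{\left(1,\left(1 + 1\right) + 4 \right)} \right)} \right)} - X = -20 - 35989 = -36009$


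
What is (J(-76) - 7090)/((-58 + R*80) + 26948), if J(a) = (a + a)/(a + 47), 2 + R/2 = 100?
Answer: -3113/18705 ≈ -0.16643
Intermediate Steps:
R = 196 (R = -4 + 2*100 = -4 + 200 = 196)
J(a) = 2*a/(47 + a) (J(a) = (2*a)/(47 + a) = 2*a/(47 + a))
(J(-76) - 7090)/((-58 + R*80) + 26948) = (2*(-76)/(47 - 76) - 7090)/((-58 + 196*80) + 26948) = (2*(-76)/(-29) - 7090)/((-58 + 15680) + 26948) = (2*(-76)*(-1/29) - 7090)/(15622 + 26948) = (152/29 - 7090)/42570 = -205458/29*1/42570 = -3113/18705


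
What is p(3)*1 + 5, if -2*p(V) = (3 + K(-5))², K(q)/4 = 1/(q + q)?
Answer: 81/50 ≈ 1.6200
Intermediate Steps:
K(q) = 2/q (K(q) = 4/(q + q) = 4/((2*q)) = 4*(1/(2*q)) = 2/q)
p(V) = -169/50 (p(V) = -(3 + 2/(-5))²/2 = -(3 + 2*(-⅕))²/2 = -(3 - ⅖)²/2 = -(13/5)²/2 = -½*169/25 = -169/50)
p(3)*1 + 5 = -169/50*1 + 5 = -169/50 + 5 = 81/50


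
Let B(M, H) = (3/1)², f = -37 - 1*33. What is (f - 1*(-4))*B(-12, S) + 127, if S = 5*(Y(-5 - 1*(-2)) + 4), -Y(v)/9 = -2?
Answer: -467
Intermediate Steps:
Y(v) = 18 (Y(v) = -9*(-2) = 18)
f = -70 (f = -37 - 33 = -70)
S = 110 (S = 5*(18 + 4) = 5*22 = 110)
B(M, H) = 9 (B(M, H) = (3*1)² = 3² = 9)
(f - 1*(-4))*B(-12, S) + 127 = (-70 - 1*(-4))*9 + 127 = (-70 + 4)*9 + 127 = -66*9 + 127 = -594 + 127 = -467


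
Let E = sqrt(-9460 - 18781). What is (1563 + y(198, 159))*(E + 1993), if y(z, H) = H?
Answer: 3431946 + 1722*I*sqrt(28241) ≈ 3.4319e+6 + 2.8938e+5*I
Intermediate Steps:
E = I*sqrt(28241) (E = sqrt(-28241) = I*sqrt(28241) ≈ 168.05*I)
(1563 + y(198, 159))*(E + 1993) = (1563 + 159)*(I*sqrt(28241) + 1993) = 1722*(1993 + I*sqrt(28241)) = 3431946 + 1722*I*sqrt(28241)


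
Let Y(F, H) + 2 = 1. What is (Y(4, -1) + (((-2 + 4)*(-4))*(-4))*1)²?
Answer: 961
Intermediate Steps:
Y(F, H) = -1 (Y(F, H) = -2 + 1 = -1)
(Y(4, -1) + (((-2 + 4)*(-4))*(-4))*1)² = (-1 + (((-2 + 4)*(-4))*(-4))*1)² = (-1 + ((2*(-4))*(-4))*1)² = (-1 - 8*(-4)*1)² = (-1 + 32*1)² = (-1 + 32)² = 31² = 961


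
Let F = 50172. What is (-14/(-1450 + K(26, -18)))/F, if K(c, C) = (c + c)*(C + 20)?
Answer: 7/33765756 ≈ 2.0731e-7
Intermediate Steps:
K(c, C) = 2*c*(20 + C) (K(c, C) = (2*c)*(20 + C) = 2*c*(20 + C))
(-14/(-1450 + K(26, -18)))/F = -14/(-1450 + 2*26*(20 - 18))/50172 = -14/(-1450 + 2*26*2)*(1/50172) = -14/(-1450 + 104)*(1/50172) = -14/(-1346)*(1/50172) = -14*(-1/1346)*(1/50172) = (7/673)*(1/50172) = 7/33765756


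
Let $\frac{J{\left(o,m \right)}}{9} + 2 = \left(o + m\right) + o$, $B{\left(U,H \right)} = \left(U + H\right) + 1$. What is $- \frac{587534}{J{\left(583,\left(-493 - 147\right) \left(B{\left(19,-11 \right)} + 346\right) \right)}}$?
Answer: $\frac{293767}{1017162} \approx 0.28881$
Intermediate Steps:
$B{\left(U,H \right)} = 1 + H + U$ ($B{\left(U,H \right)} = \left(H + U\right) + 1 = 1 + H + U$)
$J{\left(o,m \right)} = -18 + 9 m + 18 o$ ($J{\left(o,m \right)} = -18 + 9 \left(\left(o + m\right) + o\right) = -18 + 9 \left(\left(m + o\right) + o\right) = -18 + 9 \left(m + 2 o\right) = -18 + \left(9 m + 18 o\right) = -18 + 9 m + 18 o$)
$- \frac{587534}{J{\left(583,\left(-493 - 147\right) \left(B{\left(19,-11 \right)} + 346\right) \right)}} = - \frac{587534}{-18 + 9 \left(-493 - 147\right) \left(\left(1 - 11 + 19\right) + 346\right) + 18 \cdot 583} = - \frac{587534}{-18 + 9 \left(- 640 \left(9 + 346\right)\right) + 10494} = - \frac{587534}{-18 + 9 \left(\left(-640\right) 355\right) + 10494} = - \frac{587534}{-18 + 9 \left(-227200\right) + 10494} = - \frac{587534}{-18 - 2044800 + 10494} = - \frac{587534}{-2034324} = \left(-587534\right) \left(- \frac{1}{2034324}\right) = \frac{293767}{1017162}$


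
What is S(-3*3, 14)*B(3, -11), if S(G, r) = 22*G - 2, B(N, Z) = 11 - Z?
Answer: -4400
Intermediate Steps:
S(G, r) = -2 + 22*G
S(-3*3, 14)*B(3, -11) = (-2 + 22*(-3*3))*(11 - 1*(-11)) = (-2 + 22*(-9))*(11 + 11) = (-2 - 198)*22 = -200*22 = -4400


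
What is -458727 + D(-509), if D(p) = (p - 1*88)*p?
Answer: -154854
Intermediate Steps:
D(p) = p*(-88 + p) (D(p) = (p - 88)*p = (-88 + p)*p = p*(-88 + p))
-458727 + D(-509) = -458727 - 509*(-88 - 509) = -458727 - 509*(-597) = -458727 + 303873 = -154854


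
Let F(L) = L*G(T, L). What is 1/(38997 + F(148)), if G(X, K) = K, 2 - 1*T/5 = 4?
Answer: 1/60901 ≈ 1.6420e-5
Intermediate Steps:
T = -10 (T = 10 - 5*4 = 10 - 20 = -10)
F(L) = L**2 (F(L) = L*L = L**2)
1/(38997 + F(148)) = 1/(38997 + 148**2) = 1/(38997 + 21904) = 1/60901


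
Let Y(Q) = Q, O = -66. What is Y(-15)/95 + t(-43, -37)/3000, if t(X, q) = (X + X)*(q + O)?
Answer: 79651/28500 ≈ 2.7948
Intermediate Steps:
t(X, q) = 2*X*(-66 + q) (t(X, q) = (X + X)*(q - 66) = (2*X)*(-66 + q) = 2*X*(-66 + q))
Y(-15)/95 + t(-43, -37)/3000 = -15/95 + (2*(-43)*(-66 - 37))/3000 = -15*1/95 + (2*(-43)*(-103))*(1/3000) = -3/19 + 8858*(1/3000) = -3/19 + 4429/1500 = 79651/28500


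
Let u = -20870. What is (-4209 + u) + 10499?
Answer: -14580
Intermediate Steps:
(-4209 + u) + 10499 = (-4209 - 20870) + 10499 = -25079 + 10499 = -14580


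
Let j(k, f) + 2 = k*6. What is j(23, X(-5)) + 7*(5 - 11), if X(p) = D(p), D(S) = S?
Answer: 94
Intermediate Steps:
X(p) = p
j(k, f) = -2 + 6*k (j(k, f) = -2 + k*6 = -2 + 6*k)
j(23, X(-5)) + 7*(5 - 11) = (-2 + 6*23) + 7*(5 - 11) = (-2 + 138) + 7*(-6) = 136 - 42 = 94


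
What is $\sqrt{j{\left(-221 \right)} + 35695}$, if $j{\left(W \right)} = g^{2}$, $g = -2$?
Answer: $\sqrt{35699} \approx 188.94$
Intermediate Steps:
$j{\left(W \right)} = 4$ ($j{\left(W \right)} = \left(-2\right)^{2} = 4$)
$\sqrt{j{\left(-221 \right)} + 35695} = \sqrt{4 + 35695} = \sqrt{35699}$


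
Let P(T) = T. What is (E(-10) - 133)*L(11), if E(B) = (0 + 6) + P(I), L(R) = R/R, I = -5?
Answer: -132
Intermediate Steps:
L(R) = 1
E(B) = 1 (E(B) = (0 + 6) - 5 = 6 - 5 = 1)
(E(-10) - 133)*L(11) = (1 - 133)*1 = -132*1 = -132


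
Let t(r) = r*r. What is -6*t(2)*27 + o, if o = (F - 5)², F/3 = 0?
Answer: -623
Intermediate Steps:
F = 0 (F = 3*0 = 0)
t(r) = r²
o = 25 (o = (0 - 5)² = (-5)² = 25)
-6*t(2)*27 + o = -6*2²*27 + 25 = -6*4*27 + 25 = -24*27 + 25 = -648 + 25 = -623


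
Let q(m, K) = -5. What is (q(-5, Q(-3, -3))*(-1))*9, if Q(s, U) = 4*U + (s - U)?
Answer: 45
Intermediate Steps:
Q(s, U) = s + 3*U
(q(-5, Q(-3, -3))*(-1))*9 = -5*(-1)*9 = 5*9 = 45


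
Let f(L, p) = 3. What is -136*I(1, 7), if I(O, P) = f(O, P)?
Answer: -408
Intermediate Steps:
I(O, P) = 3
-136*I(1, 7) = -136*3 = -408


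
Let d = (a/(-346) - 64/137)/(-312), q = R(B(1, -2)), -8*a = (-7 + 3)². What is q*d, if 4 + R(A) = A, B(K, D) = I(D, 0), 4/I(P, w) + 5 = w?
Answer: -2187/308113 ≈ -0.0070980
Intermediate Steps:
I(P, w) = 4/(-5 + w)
B(K, D) = -⅘ (B(K, D) = 4/(-5 + 0) = 4/(-5) = 4*(-⅕) = -⅘)
R(A) = -4 + A
a = -2 (a = -(-7 + 3)²/8 = -⅛*(-4)² = -⅛*16 = -2)
q = -24/5 (q = -4 - ⅘ = -24/5 ≈ -4.8000)
d = 3645/2464904 (d = (-2/(-346) - 64/137)/(-312) = (-2*(-1/346) - 64*1/137)*(-1/312) = (1/173 - 64/137)*(-1/312) = -10935/23701*(-1/312) = 3645/2464904 ≈ 0.0014788)
q*d = -24/5*3645/2464904 = -2187/308113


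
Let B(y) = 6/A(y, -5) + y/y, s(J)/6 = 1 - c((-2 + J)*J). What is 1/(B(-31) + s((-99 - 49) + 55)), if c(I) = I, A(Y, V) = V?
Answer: -5/265021 ≈ -1.8866e-5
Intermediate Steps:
s(J) = 6 - 6*J*(-2 + J) (s(J) = 6*(1 - (-2 + J)*J) = 6*(1 - J*(-2 + J)) = 6 - 6*J*(-2 + J))
B(y) = -⅕ (B(y) = 6/(-5) + y/y = 6*(-⅕) + 1 = -6/5 + 1 = -⅕)
1/(B(-31) + s((-99 - 49) + 55)) = 1/(-⅕ + (6 - 6*((-99 - 49) + 55)*(-2 + ((-99 - 49) + 55)))) = 1/(-⅕ + (6 - 6*(-148 + 55)*(-2 + (-148 + 55)))) = 1/(-⅕ + (6 - 6*(-93)*(-2 - 93))) = 1/(-⅕ + (6 - 6*(-93)*(-95))) = 1/(-⅕ + (6 - 53010)) = 1/(-⅕ - 53004) = 1/(-265021/5) = -5/265021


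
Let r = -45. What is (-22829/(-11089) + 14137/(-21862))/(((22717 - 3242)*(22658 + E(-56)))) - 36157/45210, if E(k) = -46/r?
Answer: -316477702341084628697/395717481541267931760 ≈ -0.79976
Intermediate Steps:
E(k) = 46/45 (E(k) = -46/(-45) = -46*(-1/45) = 46/45)
(-22829/(-11089) + 14137/(-21862))/(((22717 - 3242)*(22658 + E(-56)))) - 36157/45210 = (-22829/(-11089) + 14137/(-21862))/(((22717 - 3242)*(22658 + 46/45))) - 36157/45210 = (-22829*(-1/11089) + 14137*(-1/21862))/((19475*(1019656/45))) - 36157*1/45210 = (22829/11089 - 14137/21862)/(3971560120/9) - 3287/4110 = (342322405/242427718)*(9/3971560120) - 3287/4110 = 616180329/192563251358281232 - 3287/4110 = -316477702341084628697/395717481541267931760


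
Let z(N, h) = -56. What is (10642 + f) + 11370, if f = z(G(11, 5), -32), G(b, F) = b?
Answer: 21956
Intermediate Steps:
f = -56
(10642 + f) + 11370 = (10642 - 56) + 11370 = 10586 + 11370 = 21956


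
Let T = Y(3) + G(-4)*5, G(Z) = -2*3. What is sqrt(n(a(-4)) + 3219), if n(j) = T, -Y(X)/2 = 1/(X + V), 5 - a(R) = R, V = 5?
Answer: sqrt(12755)/2 ≈ 56.469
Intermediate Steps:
G(Z) = -6
a(R) = 5 - R
Y(X) = -2/(5 + X) (Y(X) = -2/(X + 5) = -2/(5 + X))
T = -121/4 (T = -2/(5 + 3) - 6*5 = -2/8 - 30 = -2*1/8 - 30 = -1/4 - 30 = -121/4 ≈ -30.250)
n(j) = -121/4
sqrt(n(a(-4)) + 3219) = sqrt(-121/4 + 3219) = sqrt(12755/4) = sqrt(12755)/2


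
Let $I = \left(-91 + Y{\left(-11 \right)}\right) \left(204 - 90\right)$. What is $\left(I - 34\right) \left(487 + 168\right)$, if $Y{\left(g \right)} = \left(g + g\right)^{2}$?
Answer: $29323040$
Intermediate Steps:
$Y{\left(g \right)} = 4 g^{2}$ ($Y{\left(g \right)} = \left(2 g\right)^{2} = 4 g^{2}$)
$I = 44802$ ($I = \left(-91 + 4 \left(-11\right)^{2}\right) \left(204 - 90\right) = \left(-91 + 4 \cdot 121\right) 114 = \left(-91 + 484\right) 114 = 393 \cdot 114 = 44802$)
$\left(I - 34\right) \left(487 + 168\right) = \left(44802 - 34\right) \left(487 + 168\right) = 44768 \cdot 655 = 29323040$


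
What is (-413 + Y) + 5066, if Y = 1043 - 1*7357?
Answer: -1661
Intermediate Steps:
Y = -6314 (Y = 1043 - 7357 = -6314)
(-413 + Y) + 5066 = (-413 - 6314) + 5066 = -6727 + 5066 = -1661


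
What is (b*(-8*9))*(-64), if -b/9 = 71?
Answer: -2944512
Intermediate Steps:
b = -639 (b = -9*71 = -639)
(b*(-8*9))*(-64) = -(-5112)*9*(-64) = -639*(-72)*(-64) = 46008*(-64) = -2944512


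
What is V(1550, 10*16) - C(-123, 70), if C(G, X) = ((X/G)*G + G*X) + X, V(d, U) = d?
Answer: 10020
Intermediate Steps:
C(G, X) = 2*X + G*X (C(G, X) = (X + G*X) + X = 2*X + G*X)
V(1550, 10*16) - C(-123, 70) = 1550 - 70*(2 - 123) = 1550 - 70*(-121) = 1550 - 1*(-8470) = 1550 + 8470 = 10020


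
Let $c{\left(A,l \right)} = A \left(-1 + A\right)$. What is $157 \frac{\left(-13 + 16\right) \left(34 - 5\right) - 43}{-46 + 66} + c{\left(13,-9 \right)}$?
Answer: $\frac{2507}{5} \approx 501.4$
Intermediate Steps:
$157 \frac{\left(-13 + 16\right) \left(34 - 5\right) - 43}{-46 + 66} + c{\left(13,-9 \right)} = 157 \frac{\left(-13 + 16\right) \left(34 - 5\right) - 43}{-46 + 66} + 13 \left(-1 + 13\right) = 157 \frac{3 \cdot 29 - 43}{20} + 13 \cdot 12 = 157 \left(87 - 43\right) \frac{1}{20} + 156 = 157 \cdot 44 \cdot \frac{1}{20} + 156 = 157 \cdot \frac{11}{5} + 156 = \frac{1727}{5} + 156 = \frac{2507}{5}$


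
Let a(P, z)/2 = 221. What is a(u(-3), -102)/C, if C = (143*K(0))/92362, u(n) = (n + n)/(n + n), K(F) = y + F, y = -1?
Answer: -3140308/11 ≈ -2.8548e+5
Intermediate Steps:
K(F) = -1 + F
u(n) = 1 (u(n) = (2*n)/((2*n)) = (2*n)*(1/(2*n)) = 1)
a(P, z) = 442 (a(P, z) = 2*221 = 442)
C = -143/92362 (C = (143*(-1 + 0))/92362 = (143*(-1))*(1/92362) = -143*1/92362 = -143/92362 ≈ -0.0015483)
a(u(-3), -102)/C = 442/(-143/92362) = 442*(-92362/143) = -3140308/11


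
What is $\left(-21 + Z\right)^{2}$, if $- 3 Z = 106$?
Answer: $\frac{28561}{9} \approx 3173.4$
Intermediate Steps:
$Z = - \frac{106}{3}$ ($Z = \left(- \frac{1}{3}\right) 106 = - \frac{106}{3} \approx -35.333$)
$\left(-21 + Z\right)^{2} = \left(-21 - \frac{106}{3}\right)^{2} = \left(- \frac{169}{3}\right)^{2} = \frac{28561}{9}$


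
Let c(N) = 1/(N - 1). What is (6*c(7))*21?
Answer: 21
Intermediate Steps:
c(N) = 1/(-1 + N)
(6*c(7))*21 = (6/(-1 + 7))*21 = (6/6)*21 = (6*(⅙))*21 = 1*21 = 21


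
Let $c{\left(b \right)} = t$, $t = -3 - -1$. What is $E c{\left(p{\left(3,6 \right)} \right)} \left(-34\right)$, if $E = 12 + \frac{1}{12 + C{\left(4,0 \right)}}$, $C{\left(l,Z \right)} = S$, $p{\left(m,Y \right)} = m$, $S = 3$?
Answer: $\frac{12308}{15} \approx 820.53$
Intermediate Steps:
$C{\left(l,Z \right)} = 3$
$t = -2$ ($t = -3 + 1 = -2$)
$c{\left(b \right)} = -2$
$E = \frac{181}{15}$ ($E = 12 + \frac{1}{12 + 3} = 12 + \frac{1}{15} = \frac{181}{15} \approx 12.067$)
$E c{\left(p{\left(3,6 \right)} \right)} \left(-34\right) = \frac{181}{15} \left(-2\right) \left(-34\right) = \left(- \frac{362}{15}\right) \left(-34\right) = \frac{12308}{15}$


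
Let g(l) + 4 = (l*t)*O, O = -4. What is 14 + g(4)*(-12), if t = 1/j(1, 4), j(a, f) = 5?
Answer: 502/5 ≈ 100.40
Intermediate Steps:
t = ⅕ (t = 1/5 = ⅕ ≈ 0.20000)
g(l) = -4 - 4*l/5 (g(l) = -4 + (l*(⅕))*(-4) = -4 + (l/5)*(-4) = -4 - 4*l/5)
14 + g(4)*(-12) = 14 + (-4 - ⅘*4)*(-12) = 14 + (-4 - 16/5)*(-12) = 14 - 36/5*(-12) = 14 + 432/5 = 502/5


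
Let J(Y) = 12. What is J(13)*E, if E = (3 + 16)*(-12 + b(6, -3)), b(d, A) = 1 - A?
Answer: -1824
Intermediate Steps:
E = -152 (E = (3 + 16)*(-12 + (1 - 1*(-3))) = 19*(-12 + (1 + 3)) = 19*(-12 + 4) = 19*(-8) = -152)
J(13)*E = 12*(-152) = -1824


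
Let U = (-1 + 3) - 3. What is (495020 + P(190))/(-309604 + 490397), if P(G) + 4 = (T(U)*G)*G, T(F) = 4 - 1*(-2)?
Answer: 711616/180793 ≈ 3.9361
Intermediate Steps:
U = -1 (U = 2 - 3 = -1)
T(F) = 6 (T(F) = 4 + 2 = 6)
P(G) = -4 + 6*G**2 (P(G) = -4 + (6*G)*G = -4 + 6*G**2)
(495020 + P(190))/(-309604 + 490397) = (495020 + (-4 + 6*190**2))/(-309604 + 490397) = (495020 + (-4 + 6*36100))/180793 = (495020 + (-4 + 216600))*(1/180793) = (495020 + 216596)*(1/180793) = 711616*(1/180793) = 711616/180793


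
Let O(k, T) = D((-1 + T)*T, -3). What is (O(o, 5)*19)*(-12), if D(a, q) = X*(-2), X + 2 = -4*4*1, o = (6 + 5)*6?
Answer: -8208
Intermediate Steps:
o = 66 (o = 11*6 = 66)
X = -18 (X = -2 - 4*4*1 = -2 - 16*1 = -2 - 16 = -18)
D(a, q) = 36 (D(a, q) = -18*(-2) = 36)
O(k, T) = 36
(O(o, 5)*19)*(-12) = (36*19)*(-12) = 684*(-12) = -8208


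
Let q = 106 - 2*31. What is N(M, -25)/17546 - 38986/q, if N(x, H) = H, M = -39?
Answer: -85506182/96503 ≈ -886.05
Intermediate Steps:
q = 44 (q = 106 - 62 = 44)
N(M, -25)/17546 - 38986/q = -25/17546 - 38986/44 = -25*1/17546 - 38986*1/44 = -25/17546 - 19493/22 = -85506182/96503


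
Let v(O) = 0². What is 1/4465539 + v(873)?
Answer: 1/4465539 ≈ 2.2394e-7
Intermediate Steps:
v(O) = 0
1/4465539 + v(873) = 1/4465539 + 0 = 1/4465539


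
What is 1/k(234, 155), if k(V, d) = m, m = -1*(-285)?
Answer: 1/285 ≈ 0.0035088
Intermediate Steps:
m = 285
k(V, d) = 285
1/k(234, 155) = 1/285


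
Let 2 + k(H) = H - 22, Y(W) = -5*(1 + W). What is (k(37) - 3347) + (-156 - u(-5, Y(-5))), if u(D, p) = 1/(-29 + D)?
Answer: -118659/34 ≈ -3490.0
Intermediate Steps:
Y(W) = -5 - 5*W
k(H) = -24 + H (k(H) = -2 + (H - 22) = -2 + (-22 + H) = -24 + H)
(k(37) - 3347) + (-156 - u(-5, Y(-5))) = ((-24 + 37) - 3347) + (-156 - 1/(-29 - 5)) = (13 - 3347) + (-156 - 1/(-34)) = -3334 + (-156 - 1*(-1/34)) = -3334 + (-156 + 1/34) = -3334 - 5303/34 = -118659/34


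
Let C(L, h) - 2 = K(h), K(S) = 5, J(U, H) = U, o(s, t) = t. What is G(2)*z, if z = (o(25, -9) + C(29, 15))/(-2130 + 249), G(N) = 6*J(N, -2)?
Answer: 8/627 ≈ 0.012759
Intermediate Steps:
C(L, h) = 7 (C(L, h) = 2 + 5 = 7)
G(N) = 6*N
z = 2/1881 (z = (-9 + 7)/(-2130 + 249) = -2/(-1881) = -2*(-1/1881) = 2/1881 ≈ 0.0010633)
G(2)*z = (6*2)*(2/1881) = 12*(2/1881) = 8/627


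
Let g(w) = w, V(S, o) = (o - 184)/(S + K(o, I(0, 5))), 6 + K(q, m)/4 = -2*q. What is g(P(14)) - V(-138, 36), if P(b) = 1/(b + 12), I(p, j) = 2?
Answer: -1699/5850 ≈ -0.29043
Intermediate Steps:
P(b) = 1/(12 + b)
K(q, m) = -24 - 8*q (K(q, m) = -24 + 4*(-2*q) = -24 - 8*q)
V(S, o) = (-184 + o)/(-24 + S - 8*o) (V(S, o) = (o - 184)/(S + (-24 - 8*o)) = (-184 + o)/(-24 + S - 8*o))
g(P(14)) - V(-138, 36) = 1/(12 + 14) - (184 - 1*36)/(24 - 1*(-138) + 8*36) = 1/26 - (184 - 36)/(24 + 138 + 288) = 1/26 - 148/450 = 1/26 - 1*74/225 = 1/26 - 74/225 = -1699/5850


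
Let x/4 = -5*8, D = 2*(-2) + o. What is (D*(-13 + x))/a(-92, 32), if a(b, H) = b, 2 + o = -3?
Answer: -1557/92 ≈ -16.924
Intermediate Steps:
o = -5 (o = -2 - 3 = -5)
D = -9 (D = 2*(-2) - 5 = -4 - 5 = -9)
x = -160 (x = 4*(-5*8) = 4*(-40) = -160)
(D*(-13 + x))/a(-92, 32) = -9*(-13 - 160)/(-92) = -9*(-173)*(-1/92) = 1557*(-1/92) = -1557/92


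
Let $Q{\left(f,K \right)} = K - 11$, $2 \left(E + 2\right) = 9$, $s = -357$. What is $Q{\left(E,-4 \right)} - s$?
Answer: $342$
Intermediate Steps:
$E = \frac{5}{2}$ ($E = -2 + \frac{1}{2} \cdot 9 = -2 + \frac{9}{2} = \frac{5}{2} \approx 2.5$)
$Q{\left(f,K \right)} = -11 + K$
$Q{\left(E,-4 \right)} - s = \left(-11 - 4\right) - -357 = -15 + 357 = 342$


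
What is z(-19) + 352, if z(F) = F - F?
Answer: 352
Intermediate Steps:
z(F) = 0
z(-19) + 352 = 0 + 352 = 352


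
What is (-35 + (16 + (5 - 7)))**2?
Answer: 441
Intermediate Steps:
(-35 + (16 + (5 - 7)))**2 = (-35 + (16 - 2))**2 = (-35 + 14)**2 = (-21)**2 = 441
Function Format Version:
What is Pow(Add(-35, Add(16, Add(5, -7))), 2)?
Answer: 441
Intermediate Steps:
Pow(Add(-35, Add(16, Add(5, -7))), 2) = Pow(Add(-35, Add(16, -2)), 2) = Pow(Add(-35, 14), 2) = Pow(-21, 2) = 441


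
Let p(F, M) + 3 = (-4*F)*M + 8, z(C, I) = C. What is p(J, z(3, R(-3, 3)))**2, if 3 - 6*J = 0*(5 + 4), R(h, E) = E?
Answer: 1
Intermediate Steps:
J = 1/2 (J = 1/2 - 0*(5 + 4) = 1/2 - 0*9 = 1/2 - 1/6*0 = 1/2 + 0 = 1/2 ≈ 0.50000)
p(F, M) = 5 - 4*F*M (p(F, M) = -3 + ((-4*F)*M + 8) = -3 + (-4*F*M + 8) = -3 + (8 - 4*F*M) = 5 - 4*F*M)
p(J, z(3, R(-3, 3)))**2 = (5 - 4*1/2*3)**2 = (5 - 6)**2 = (-1)**2 = 1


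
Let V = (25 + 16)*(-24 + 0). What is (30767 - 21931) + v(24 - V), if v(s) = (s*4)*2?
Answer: 16900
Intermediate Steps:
V = -984 (V = 41*(-24) = -984)
v(s) = 8*s (v(s) = (4*s)*2 = 8*s)
(30767 - 21931) + v(24 - V) = (30767 - 21931) + 8*(24 - 1*(-984)) = 8836 + 8*(24 + 984) = 8836 + 8*1008 = 8836 + 8064 = 16900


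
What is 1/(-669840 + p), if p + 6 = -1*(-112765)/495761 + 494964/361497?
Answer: -59738704739/40015637031914591 ≈ -1.4929e-6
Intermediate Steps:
p = -263049542831/59738704739 (p = -6 + (-1*(-112765)/495761 + 494964/361497) = -6 + (112765*(1/495761) + 494964*(1/361497)) = -6 + (112765/495761 + 164988/120499) = -6 + 95382685603/59738704739 = -263049542831/59738704739 ≈ -4.4033)
1/(-669840 + p) = 1/(-669840 - 263049542831/59738704739) = 1/(-40015637031914591/59738704739) = -59738704739/40015637031914591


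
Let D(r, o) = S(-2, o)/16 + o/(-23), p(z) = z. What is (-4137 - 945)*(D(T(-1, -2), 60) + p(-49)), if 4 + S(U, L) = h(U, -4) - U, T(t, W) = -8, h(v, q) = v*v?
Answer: 24070893/92 ≈ 2.6164e+5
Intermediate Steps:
h(v, q) = v²
S(U, L) = -4 + U² - U (S(U, L) = -4 + (U² - U) = -4 + U² - U)
D(r, o) = ⅛ - o/23 (D(r, o) = (-4 + (-2)² - 1*(-2))/16 + o/(-23) = (-4 + 4 + 2)*(1/16) + o*(-1/23) = 2*(1/16) - o/23 = ⅛ - o/23)
(-4137 - 945)*(D(T(-1, -2), 60) + p(-49)) = (-4137 - 945)*((⅛ - 1/23*60) - 49) = -5082*((⅛ - 60/23) - 49) = -5082*(-457/184 - 49) = -5082*(-9473/184) = 24070893/92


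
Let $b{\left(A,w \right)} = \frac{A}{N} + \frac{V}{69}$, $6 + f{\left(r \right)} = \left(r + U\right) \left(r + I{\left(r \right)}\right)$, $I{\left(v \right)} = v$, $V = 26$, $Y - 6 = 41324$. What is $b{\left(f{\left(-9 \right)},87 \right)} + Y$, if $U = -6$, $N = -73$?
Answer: $\frac{208162892}{5037} \approx 41327.0$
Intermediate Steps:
$Y = 41330$ ($Y = 6 + 41324 = 41330$)
$f{\left(r \right)} = -6 + 2 r \left(-6 + r\right)$ ($f{\left(r \right)} = -6 + \left(r - 6\right) \left(r + r\right) = -6 + \left(-6 + r\right) 2 r = -6 + 2 r \left(-6 + r\right)$)
$b{\left(A,w \right)} = \frac{26}{69} - \frac{A}{73}$ ($b{\left(A,w \right)} = \frac{A}{-73} + \frac{26}{69} = A \left(- \frac{1}{73}\right) + 26 \cdot \frac{1}{69} = - \frac{A}{73} + \frac{26}{69} = \frac{26}{69} - \frac{A}{73}$)
$b{\left(f{\left(-9 \right)},87 \right)} + Y = \left(\frac{26}{69} - \frac{-6 - -108 + 2 \left(-9\right)^{2}}{73}\right) + 41330 = \left(\frac{26}{69} - \frac{-6 + 108 + 2 \cdot 81}{73}\right) + 41330 = \left(\frac{26}{69} - \frac{-6 + 108 + 162}{73}\right) + 41330 = \left(\frac{26}{69} - \frac{264}{73}\right) + 41330 = - \frac{16318}{5037} + 41330 = \frac{208162892}{5037}$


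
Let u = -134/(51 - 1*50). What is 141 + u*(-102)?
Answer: 13809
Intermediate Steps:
u = -134 (u = -134/(51 - 50) = -134/1 = -134*1 = -134)
141 + u*(-102) = 141 - 134*(-102) = 141 + 13668 = 13809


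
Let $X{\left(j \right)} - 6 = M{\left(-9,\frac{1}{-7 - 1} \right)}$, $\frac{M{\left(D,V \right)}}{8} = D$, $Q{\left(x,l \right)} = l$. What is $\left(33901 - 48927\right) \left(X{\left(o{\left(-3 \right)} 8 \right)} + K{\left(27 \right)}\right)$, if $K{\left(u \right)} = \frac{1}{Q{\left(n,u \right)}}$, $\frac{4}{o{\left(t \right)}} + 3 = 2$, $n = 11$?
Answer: $\frac{26761306}{27} \approx 9.9116 \cdot 10^{5}$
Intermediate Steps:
$o{\left(t \right)} = -4$ ($o{\left(t \right)} = \frac{4}{-3 + 2} = \frac{4}{-1} = 4 \left(-1\right) = -4$)
$M{\left(D,V \right)} = 8 D$
$X{\left(j \right)} = -66$ ($X{\left(j \right)} = 6 + 8 \left(-9\right) = 6 - 72 = -66$)
$K{\left(u \right)} = \frac{1}{u}$
$\left(33901 - 48927\right) \left(X{\left(o{\left(-3 \right)} 8 \right)} + K{\left(27 \right)}\right) = \left(33901 - 48927\right) \left(-66 + \frac{1}{27}\right) = - 15026 \left(-66 + \frac{1}{27}\right) = \left(-15026\right) \left(- \frac{1781}{27}\right) = \frac{26761306}{27}$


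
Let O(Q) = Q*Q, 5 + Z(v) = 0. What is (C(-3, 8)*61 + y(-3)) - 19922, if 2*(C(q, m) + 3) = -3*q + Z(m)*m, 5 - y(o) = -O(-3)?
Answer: -42073/2 ≈ -21037.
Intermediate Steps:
Z(v) = -5 (Z(v) = -5 + 0 = -5)
O(Q) = Q²
y(o) = 14 (y(o) = 5 - (-1)*(-3)² = 5 - (-1)*9 = 5 - 1*(-9) = 5 + 9 = 14)
C(q, m) = -3 - 5*m/2 - 3*q/2 (C(q, m) = -3 + (-3*q - 5*m)/2 = -3 + (-5*m - 3*q)/2 = -3 + (-5*m/2 - 3*q/2) = -3 - 5*m/2 - 3*q/2)
(C(-3, 8)*61 + y(-3)) - 19922 = ((-3 - 5/2*8 - 3/2*(-3))*61 + 14) - 19922 = ((-3 - 20 + 9/2)*61 + 14) - 19922 = (-37/2*61 + 14) - 19922 = (-2257/2 + 14) - 19922 = -2229/2 - 19922 = -42073/2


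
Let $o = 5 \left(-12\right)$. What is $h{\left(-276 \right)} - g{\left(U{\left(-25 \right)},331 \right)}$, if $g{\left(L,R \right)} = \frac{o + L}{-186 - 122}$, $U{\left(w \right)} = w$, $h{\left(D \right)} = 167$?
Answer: $\frac{51351}{308} \approx 166.72$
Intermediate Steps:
$o = -60$
$g{\left(L,R \right)} = \frac{15}{77} - \frac{L}{308}$ ($g{\left(L,R \right)} = \frac{-60 + L}{-186 - 122} = \frac{-60 + L}{-308} = \left(-60 + L\right) \left(- \frac{1}{308}\right) = \frac{15}{77} - \frac{L}{308}$)
$h{\left(-276 \right)} - g{\left(U{\left(-25 \right)},331 \right)} = 167 - \left(\frac{15}{77} - - \frac{25}{308}\right) = 167 - \left(\frac{15}{77} + \frac{25}{308}\right) = 167 - \frac{85}{308} = \frac{51351}{308}$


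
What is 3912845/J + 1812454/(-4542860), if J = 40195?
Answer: 252895077831/2608575110 ≈ 96.948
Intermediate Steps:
3912845/J + 1812454/(-4542860) = 3912845/40195 + 1812454/(-4542860) = 3912845*(1/40195) + 1812454*(-1/4542860) = 782569/8039 - 129461/324490 = 252895077831/2608575110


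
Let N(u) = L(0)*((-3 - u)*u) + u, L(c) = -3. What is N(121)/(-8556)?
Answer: -45133/8556 ≈ -5.2750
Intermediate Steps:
N(u) = u - 3*u*(-3 - u) (N(u) = -3*(-3 - u)*u + u = -3*u*(-3 - u) + u = u - 3*u*(-3 - u))
N(121)/(-8556) = (121*(10 + 3*121))/(-8556) = (121*(10 + 363))*(-1/8556) = (121*373)*(-1/8556) = 45133*(-1/8556) = -45133/8556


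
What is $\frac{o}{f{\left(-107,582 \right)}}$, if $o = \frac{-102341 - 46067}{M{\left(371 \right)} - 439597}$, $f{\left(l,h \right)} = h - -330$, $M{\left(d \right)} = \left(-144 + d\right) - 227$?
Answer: $\frac{18551}{50114058} \approx 0.00037018$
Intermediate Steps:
$M{\left(d \right)} = -371 + d$
$f{\left(l,h \right)} = 330 + h$ ($f{\left(l,h \right)} = h + 330 = 330 + h$)
$o = \frac{148408}{439597}$ ($o = \frac{-102341 - 46067}{\left(-371 + 371\right) - 439597} = - \frac{148408}{0 - 439597} = - \frac{148408}{-439597} = \left(-148408\right) \left(- \frac{1}{439597}\right) = \frac{148408}{439597} \approx 0.3376$)
$\frac{o}{f{\left(-107,582 \right)}} = \frac{148408}{439597 \left(330 + 582\right)} = \frac{148408}{439597 \cdot 912} = \frac{148408}{439597} \cdot \frac{1}{912} = \frac{18551}{50114058}$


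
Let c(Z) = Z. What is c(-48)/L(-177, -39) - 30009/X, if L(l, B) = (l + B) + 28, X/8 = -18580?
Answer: 3194103/6986080 ≈ 0.45721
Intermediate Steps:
X = -148640 (X = 8*(-18580) = -148640)
L(l, B) = 28 + B + l (L(l, B) = (B + l) + 28 = 28 + B + l)
c(-48)/L(-177, -39) - 30009/X = -48/(28 - 39 - 177) - 30009/(-148640) = -48/(-188) - 30009*(-1/148640) = -48*(-1/188) + 30009/148640 = 12/47 + 30009/148640 = 3194103/6986080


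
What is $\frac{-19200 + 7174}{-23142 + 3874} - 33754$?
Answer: $- \frac{325180023}{9634} \approx -33753.0$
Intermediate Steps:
$\frac{-19200 + 7174}{-23142 + 3874} - 33754 = - \frac{12026}{-19268} - 33754 = \left(-12026\right) \left(- \frac{1}{19268}\right) - 33754 = \frac{6013}{9634} - 33754 = - \frac{325180023}{9634}$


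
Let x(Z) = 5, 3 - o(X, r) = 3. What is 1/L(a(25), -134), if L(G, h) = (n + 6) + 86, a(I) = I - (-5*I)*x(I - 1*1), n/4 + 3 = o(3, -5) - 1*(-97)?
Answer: 1/468 ≈ 0.0021368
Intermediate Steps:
o(X, r) = 0 (o(X, r) = 3 - 1*3 = 3 - 3 = 0)
n = 376 (n = -12 + 4*(0 - 1*(-97)) = -12 + 4*(0 + 97) = -12 + 4*97 = -12 + 388 = 376)
a(I) = 26*I (a(I) = I - (-5*I)*5 = I - (-25)*I = I + 25*I = 26*I)
L(G, h) = 468 (L(G, h) = (376 + 6) + 86 = 382 + 86 = 468)
1/L(a(25), -134) = 1/468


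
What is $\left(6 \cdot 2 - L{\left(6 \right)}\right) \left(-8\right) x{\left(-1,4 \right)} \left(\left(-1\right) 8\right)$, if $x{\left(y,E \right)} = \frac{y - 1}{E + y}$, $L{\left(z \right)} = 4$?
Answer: $- \frac{1024}{3} \approx -341.33$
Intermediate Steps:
$x{\left(y,E \right)} = \frac{-1 + y}{E + y}$
$\left(6 \cdot 2 - L{\left(6 \right)}\right) \left(-8\right) x{\left(-1,4 \right)} \left(\left(-1\right) 8\right) = \left(6 \cdot 2 - 4\right) \left(-8\right) \frac{-1 - 1}{4 - 1} \left(\left(-1\right) 8\right) = \left(12 - 4\right) \left(-8\right) \frac{1}{3} \left(-2\right) \left(-8\right) = 8 \left(-8\right) \frac{1}{3} \left(-2\right) \left(-8\right) = \left(-64\right) \left(- \frac{2}{3}\right) \left(-8\right) = \frac{128}{3} \left(-8\right) = - \frac{1024}{3}$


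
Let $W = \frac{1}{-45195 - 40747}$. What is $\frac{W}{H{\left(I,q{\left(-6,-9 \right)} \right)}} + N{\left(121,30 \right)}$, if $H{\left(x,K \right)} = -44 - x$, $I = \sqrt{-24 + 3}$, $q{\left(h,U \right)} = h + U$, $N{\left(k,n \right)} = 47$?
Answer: $\frac{3952429631}{84094247} - \frac{i \sqrt{21}}{168188494} \approx 47.0 - 2.7247 \cdot 10^{-8} i$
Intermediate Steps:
$q{\left(h,U \right)} = U + h$
$I = i \sqrt{21}$ ($I = \sqrt{-21} = i \sqrt{21} \approx 4.5826 i$)
$W = - \frac{1}{85942}$ ($W = \frac{1}{-85942} = - \frac{1}{85942} \approx -1.1636 \cdot 10^{-5}$)
$\frac{W}{H{\left(I,q{\left(-6,-9 \right)} \right)}} + N{\left(121,30 \right)} = - \frac{1}{85942 \left(-44 - i \sqrt{21}\right)} + 47 = 47 - \frac{1}{85942 \left(-44 - i \sqrt{21}\right)}$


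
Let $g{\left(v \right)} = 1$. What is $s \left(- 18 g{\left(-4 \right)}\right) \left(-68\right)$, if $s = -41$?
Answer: $-50184$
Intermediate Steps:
$s \left(- 18 g{\left(-4 \right)}\right) \left(-68\right) = - 41 \left(\left(-18\right) 1\right) \left(-68\right) = \left(-41\right) \left(-18\right) \left(-68\right) = 738 \left(-68\right) = -50184$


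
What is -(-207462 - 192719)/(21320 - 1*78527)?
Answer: -400181/57207 ≈ -6.9953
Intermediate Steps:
-(-207462 - 192719)/(21320 - 1*78527) = -(-400181)/(21320 - 78527) = -(-400181)/(-57207) = -(-400181)*(-1)/57207 = -1*400181/57207 = -400181/57207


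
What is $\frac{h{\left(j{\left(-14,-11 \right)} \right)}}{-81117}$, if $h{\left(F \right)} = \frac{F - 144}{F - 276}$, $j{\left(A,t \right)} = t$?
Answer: $- \frac{155}{23280579} \approx -6.6579 \cdot 10^{-6}$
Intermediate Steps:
$h{\left(F \right)} = \frac{-144 + F}{-276 + F}$
$\frac{h{\left(j{\left(-14,-11 \right)} \right)}}{-81117} = \frac{\frac{1}{-276 - 11} \left(-144 - 11\right)}{-81117} = \frac{1}{-287} \left(-155\right) \left(- \frac{1}{81117}\right) = \left(- \frac{1}{287}\right) \left(-155\right) \left(- \frac{1}{81117}\right) = \frac{155}{287} \left(- \frac{1}{81117}\right) = - \frac{155}{23280579}$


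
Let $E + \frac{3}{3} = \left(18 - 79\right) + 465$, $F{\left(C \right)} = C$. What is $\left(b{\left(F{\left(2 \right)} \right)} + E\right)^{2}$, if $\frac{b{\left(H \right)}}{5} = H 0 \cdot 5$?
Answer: $162409$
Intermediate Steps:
$E = 403$ ($E = -1 + \left(\left(18 - 79\right) + 465\right) = -1 + \left(-61 + 465\right) = -1 + 404 = 403$)
$b{\left(H \right)} = 0$ ($b{\left(H \right)} = 5 H 0 \cdot 5 = 5 \cdot 0 \cdot 5 = 5 \cdot 0 = 0$)
$\left(b{\left(F{\left(2 \right)} \right)} + E\right)^{2} = \left(0 + 403\right)^{2} = 403^{2} = 162409$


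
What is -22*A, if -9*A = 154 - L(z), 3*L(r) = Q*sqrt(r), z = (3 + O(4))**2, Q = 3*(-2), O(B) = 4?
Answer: 1232/3 ≈ 410.67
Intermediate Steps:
Q = -6
z = 49 (z = (3 + 4)**2 = 7**2 = 49)
L(r) = -2*sqrt(r) (L(r) = (-6*sqrt(r))/3 = -2*sqrt(r))
A = -56/3 (A = -(154 - (-2)*sqrt(49))/9 = -(154 - (-2)*7)/9 = -(154 - 1*(-14))/9 = -(154 + 14)/9 = -1/9*168 = -56/3 ≈ -18.667)
-22*A = -22*(-56/3) = 1232/3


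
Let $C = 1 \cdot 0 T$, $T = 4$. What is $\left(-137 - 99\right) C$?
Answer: $0$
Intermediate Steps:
$C = 0$ ($C = 1 \cdot 0 \cdot 4 = 0 \cdot 4 = 0$)
$\left(-137 - 99\right) C = \left(-137 - 99\right) 0 = \left(-236\right) 0 = 0$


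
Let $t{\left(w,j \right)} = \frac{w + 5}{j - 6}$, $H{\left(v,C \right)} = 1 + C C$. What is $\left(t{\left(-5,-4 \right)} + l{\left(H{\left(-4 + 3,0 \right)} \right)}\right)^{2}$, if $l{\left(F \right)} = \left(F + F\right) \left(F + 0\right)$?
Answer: $4$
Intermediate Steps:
$H{\left(v,C \right)} = 1 + C^{2}$
$l{\left(F \right)} = 2 F^{2}$ ($l{\left(F \right)} = 2 F F = 2 F^{2}$)
$t{\left(w,j \right)} = \frac{5 + w}{-6 + j}$
$\left(t{\left(-5,-4 \right)} + l{\left(H{\left(-4 + 3,0 \right)} \right)}\right)^{2} = \left(\frac{5 - 5}{-6 - 4} + 2 \left(1 + 0^{2}\right)^{2}\right)^{2} = \left(\frac{1}{-10} \cdot 0 + 2 \left(1 + 0\right)^{2}\right)^{2} = \left(\left(- \frac{1}{10}\right) 0 + 2 \cdot 1^{2}\right)^{2} = \left(0 + 2 \cdot 1\right)^{2} = \left(0 + 2\right)^{2} = 2^{2} = 4$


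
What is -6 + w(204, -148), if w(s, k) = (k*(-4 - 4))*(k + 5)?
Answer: -169318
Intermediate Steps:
w(s, k) = -8*k*(5 + k) (w(s, k) = (k*(-8))*(5 + k) = (-8*k)*(5 + k) = -8*k*(5 + k))
-6 + w(204, -148) = -6 - 8*(-148)*(5 - 148) = -6 - 8*(-148)*(-143) = -6 - 169312 = -169318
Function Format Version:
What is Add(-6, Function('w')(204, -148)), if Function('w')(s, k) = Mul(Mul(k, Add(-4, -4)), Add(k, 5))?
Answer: -169318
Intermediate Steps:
Function('w')(s, k) = Mul(-8, k, Add(5, k)) (Function('w')(s, k) = Mul(Mul(k, -8), Add(5, k)) = Mul(Mul(-8, k), Add(5, k)) = Mul(-8, k, Add(5, k)))
Add(-6, Function('w')(204, -148)) = Add(-6, Mul(-8, -148, Add(5, -148))) = Add(-6, Mul(-8, -148, -143)) = Add(-6, -169312) = -169318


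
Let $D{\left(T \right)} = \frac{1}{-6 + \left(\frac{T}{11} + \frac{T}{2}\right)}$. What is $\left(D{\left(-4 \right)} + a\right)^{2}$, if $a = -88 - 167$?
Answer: $\frac{550887841}{8464} \approx 65086.0$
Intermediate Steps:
$a = -255$ ($a = -88 - 167 = -255$)
$D{\left(T \right)} = \frac{1}{-6 + \frac{13 T}{22}}$ ($D{\left(T \right)} = \frac{1}{-6 + \left(T \frac{1}{11} + T \frac{1}{2}\right)} = \frac{1}{-6 + \left(\frac{T}{11} + \frac{T}{2}\right)} = \frac{1}{-6 + \frac{13 T}{22}}$)
$\left(D{\left(-4 \right)} + a\right)^{2} = \left(\frac{22}{-132 + 13 \left(-4\right)} - 255\right)^{2} = \left(\frac{22}{-132 - 52} - 255\right)^{2} = \left(\frac{22}{-184} - 255\right)^{2} = \left(22 \left(- \frac{1}{184}\right) - 255\right)^{2} = \left(- \frac{11}{92} - 255\right)^{2} = \left(- \frac{23471}{92}\right)^{2} = \frac{550887841}{8464}$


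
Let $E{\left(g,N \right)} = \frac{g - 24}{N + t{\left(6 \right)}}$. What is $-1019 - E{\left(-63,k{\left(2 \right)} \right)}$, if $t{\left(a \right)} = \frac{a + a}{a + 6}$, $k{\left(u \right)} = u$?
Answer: $-990$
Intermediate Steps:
$t{\left(a \right)} = \frac{2 a}{6 + a}$
$E{\left(g,N \right)} = \frac{-24 + g}{1 + N}$ ($E{\left(g,N \right)} = \frac{g - 24}{N + 2 \cdot 6 \frac{1}{6 + 6}} = \frac{-24 + g}{N + 2 \cdot 6 \cdot \frac{1}{12}} = \frac{-24 + g}{N + 1} = \frac{-24 + g}{1 + N}$)
$-1019 - E{\left(-63,k{\left(2 \right)} \right)} = -1019 - \frac{-24 - 63}{1 + 2} = -1019 - \frac{1}{3} \left(-87\right) = -1019 - -29 = -1019 + 29 = -990$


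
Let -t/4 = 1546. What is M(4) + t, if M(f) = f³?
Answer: -6120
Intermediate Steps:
t = -6184 (t = -4*1546 = -6184)
M(4) + t = 4³ - 6184 = 64 - 6184 = -6120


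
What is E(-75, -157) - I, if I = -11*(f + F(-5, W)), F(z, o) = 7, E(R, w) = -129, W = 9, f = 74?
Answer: 762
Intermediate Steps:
I = -891 (I = -11*(74 + 7) = -11*81 = -891)
E(-75, -157) - I = -129 - 1*(-891) = -129 + 891 = 762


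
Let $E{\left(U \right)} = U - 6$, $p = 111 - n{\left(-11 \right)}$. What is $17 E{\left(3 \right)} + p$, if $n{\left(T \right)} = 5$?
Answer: $55$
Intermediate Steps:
$p = 106$ ($p = 111 - 5 = 106$)
$E{\left(U \right)} = -6 + U$ ($E{\left(U \right)} = U - 6 = -6 + U$)
$17 E{\left(3 \right)} + p = 17 \left(-6 + 3\right) + 106 = 17 \left(-3\right) + 106 = -51 + 106 = 55$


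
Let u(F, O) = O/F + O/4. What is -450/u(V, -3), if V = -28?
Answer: 700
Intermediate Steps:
u(F, O) = O/4 + O/F (u(F, O) = O/F + O*(¼) = O/F + O/4 = O/4 + O/F)
-450/u(V, -3) = -450/((¼)*(-3) - 3/(-28)) = -450/(-¾ - 3*(-1/28)) = -450/(-¾ + 3/28) = -450/(-9/14) = -450*(-14/9) = 700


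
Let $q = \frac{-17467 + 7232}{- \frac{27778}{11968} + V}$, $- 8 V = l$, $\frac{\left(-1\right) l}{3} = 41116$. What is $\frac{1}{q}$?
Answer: $- \frac{1085299}{720544} \approx -1.5062$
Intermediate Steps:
$l = -123348$ ($l = \left(-3\right) 41116 = -123348$)
$V = \frac{30837}{2}$ ($V = \left(- \frac{1}{8}\right) \left(-123348\right) = \frac{30837}{2} \approx 15419.0$)
$q = - \frac{720544}{1085299}$ ($q = \frac{-17467 + 7232}{- \frac{27778}{11968} + \frac{30837}{2}} = - \frac{10235}{\left(-27778\right) \frac{1}{11968} + \frac{30837}{2}} = - \frac{10235}{- \frac{817}{352} + \frac{30837}{2}} = - \frac{10235}{\frac{5426495}{352}} = \left(-10235\right) \frac{352}{5426495} = - \frac{720544}{1085299} \approx -0.66391$)
$\frac{1}{q} = \frac{1}{- \frac{720544}{1085299}} = - \frac{1085299}{720544}$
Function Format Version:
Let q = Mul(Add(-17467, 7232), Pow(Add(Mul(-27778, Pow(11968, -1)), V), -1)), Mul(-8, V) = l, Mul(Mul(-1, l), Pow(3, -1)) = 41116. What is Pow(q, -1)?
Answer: Rational(-1085299, 720544) ≈ -1.5062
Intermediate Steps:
l = -123348 (l = Mul(-3, 41116) = -123348)
V = Rational(30837, 2) (V = Mul(Rational(-1, 8), -123348) = Rational(30837, 2) ≈ 15419.)
q = Rational(-720544, 1085299) (q = Mul(Add(-17467, 7232), Pow(Add(Mul(-27778, Pow(11968, -1)), Rational(30837, 2)), -1)) = Mul(-10235, Pow(Add(Mul(-27778, Rational(1, 11968)), Rational(30837, 2)), -1)) = Mul(-10235, Pow(Add(Rational(-817, 352), Rational(30837, 2)), -1)) = Mul(-10235, Pow(Rational(5426495, 352), -1)) = Mul(-10235, Rational(352, 5426495)) = Rational(-720544, 1085299) ≈ -0.66391)
Pow(q, -1) = Pow(Rational(-720544, 1085299), -1) = Rational(-1085299, 720544)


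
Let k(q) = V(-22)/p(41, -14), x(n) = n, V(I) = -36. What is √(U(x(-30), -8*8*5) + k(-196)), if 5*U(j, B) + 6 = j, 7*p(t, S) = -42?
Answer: I*√30/5 ≈ 1.0954*I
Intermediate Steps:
p(t, S) = -6 (p(t, S) = (⅐)*(-42) = -6)
k(q) = 6 (k(q) = -36/(-6) = -36*(-⅙) = 6)
U(j, B) = -6/5 + j/5
√(U(x(-30), -8*8*5) + k(-196)) = √((-6/5 + (⅕)*(-30)) + 6) = √((-6/5 - 6) + 6) = √(-36/5 + 6) = √(-6/5) = I*√30/5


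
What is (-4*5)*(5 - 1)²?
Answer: -320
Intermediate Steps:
(-4*5)*(5 - 1)² = -20*4² = -20*16 = -320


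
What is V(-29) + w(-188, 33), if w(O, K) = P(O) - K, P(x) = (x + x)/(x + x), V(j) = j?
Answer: -61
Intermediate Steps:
P(x) = 1 (P(x) = (2*x)/((2*x)) = (2*x)*(1/(2*x)) = 1)
w(O, K) = 1 - K
V(-29) + w(-188, 33) = -29 + (1 - 1*33) = -29 + (1 - 33) = -29 - 32 = -61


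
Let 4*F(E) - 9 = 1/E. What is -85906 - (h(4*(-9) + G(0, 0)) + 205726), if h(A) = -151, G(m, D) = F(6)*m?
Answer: -291481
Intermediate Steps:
F(E) = 9/4 + 1/(4*E)
G(m, D) = 55*m/24 (G(m, D) = ((¼)*(1 + 9*6)/6)*m = ((¼)*(⅙)*(1 + 54))*m = ((¼)*(⅙)*55)*m = 55*m/24)
-85906 - (h(4*(-9) + G(0, 0)) + 205726) = -85906 - (-151 + 205726) = -85906 - 1*205575 = -85906 - 205575 = -291481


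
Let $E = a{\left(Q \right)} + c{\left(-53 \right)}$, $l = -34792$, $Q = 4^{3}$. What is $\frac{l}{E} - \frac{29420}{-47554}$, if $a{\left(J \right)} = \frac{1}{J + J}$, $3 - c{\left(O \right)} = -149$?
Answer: $- \frac{105601708682}{462629089} \approx -228.26$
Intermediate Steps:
$c{\left(O \right)} = 152$ ($c{\left(O \right)} = 3 - -149 = 3 + 149 = 152$)
$Q = 64$
$a{\left(J \right)} = \frac{1}{2 J}$
$E = \frac{19457}{128}$ ($E = \frac{1}{2 \cdot 64} + 152 = \frac{1}{2} \cdot \frac{1}{64} + 152 = \frac{1}{128} + 152 = \frac{19457}{128} \approx 152.01$)
$\frac{l}{E} - \frac{29420}{-47554} = - \frac{34792}{\frac{19457}{128}} - \frac{29420}{-47554} = \left(-34792\right) \frac{128}{19457} - - \frac{14710}{23777} = - \frac{4453376}{19457} + \frac{14710}{23777} = - \frac{105601708682}{462629089}$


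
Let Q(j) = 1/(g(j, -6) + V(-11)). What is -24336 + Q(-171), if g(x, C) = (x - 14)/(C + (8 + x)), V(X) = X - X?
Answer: -4501991/185 ≈ -24335.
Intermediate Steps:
V(X) = 0
g(x, C) = (-14 + x)/(8 + C + x)
Q(j) = (2 + j)/(-14 + j) (Q(j) = 1/((-14 + j)/(8 - 6 + j) + 0) = 1/((-14 + j)/(2 + j) + 0) = 1/((-14 + j)/(2 + j)) = (2 + j)/(-14 + j))
-24336 + Q(-171) = -24336 + (2 - 171)/(-14 - 171) = -24336 - 169/(-185) = -24336 - 1/185*(-169) = -24336 + 169/185 = -4501991/185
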